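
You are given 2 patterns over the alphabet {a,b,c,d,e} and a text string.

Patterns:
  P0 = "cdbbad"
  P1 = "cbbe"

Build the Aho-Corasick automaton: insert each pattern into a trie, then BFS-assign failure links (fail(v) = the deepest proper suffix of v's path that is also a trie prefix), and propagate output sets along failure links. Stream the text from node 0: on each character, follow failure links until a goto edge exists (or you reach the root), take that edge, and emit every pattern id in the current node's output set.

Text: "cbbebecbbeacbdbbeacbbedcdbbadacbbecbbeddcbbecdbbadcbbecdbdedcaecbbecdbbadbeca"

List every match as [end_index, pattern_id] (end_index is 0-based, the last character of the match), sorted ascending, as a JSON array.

Build:
Trie nodes:
  n0 'ε': c→1
  n1 'c': b→7 d→2
  n2 'cd': b→3
  n3 'cdb': b→4
  n4 'cdbb': a→5
  n5 'cdbba': d→6
  n6 'cdbbad': ·  ←P0
  n7 'cb': b→8
  n8 'cbb': e→9
  n9 'cbbe': ·  ←P1

Failure links (BFS by depth):
  n1('c'): parent n0 fail=0; on 'c' 0 → fail=0;  out ∅∪∅=∅
  n2('cd'): parent n1 fail=0; on 'd' 0 → fail=0;  out ∅∪∅=∅
  n7('cb'): parent n1 fail=0; on 'b' 0 → fail=0;  out ∅∪∅=∅
  n3('cdb'): parent n2 fail=0; on 'b' 0 → fail=0;  out ∅∪∅=∅
  n8('cbb'): parent n7 fail=0; on 'b' 0 → fail=0;  out ∅∪∅=∅
  n4('cdbb'): parent n3 fail=0; on 'b' 0 → fail=0;  out ∅∪∅=∅
  n9('cbbe'): parent n8 fail=0; on 'e' 0 → fail=0;  out {1}∪∅={1}
  n5('cdbba'): parent n4 fail=0; on 'a' 0 → fail=0;  out ∅∪∅=∅
  n6('cdbbad'): parent n5 fail=0; on 'd' 0 → fail=0;  out {0}∪∅={0}

Scan:
[0] read 'c'  n0⇒n1
[1] read 'b'  n1⇒n7
[2] read 'b'  n7⇒n8
[3] read 'e'  n8⇒n9  ** P1@[0:3]
[4] read 'b'  n9⇒n0 ·f
[5] read 'e'  n0⇒n0
[6] read 'c'  n0⇒n1
[7] read 'b'  n1⇒n7
[8] read 'b'  n7⇒n8
[9] read 'e'  n8⇒n9  ** P1@[6:9]
[10] read 'a'  n9⇒n0 ·f
[11] read 'c'  n0⇒n1
[12] read 'b'  n1⇒n7
[13] read 'd'  n7⇒n0 ·f
[14] read 'b'  n0⇒n0
[15] read 'b'  n0⇒n0
[16] read 'e'  n0⇒n0
[17] read 'a'  n0⇒n0
[18] read 'c'  n0⇒n1
[19] read 'b'  n1⇒n7
[20] read 'b'  n7⇒n8
[21] read 'e'  n8⇒n9  ** P1@[18:21]
[22] read 'd'  n9⇒n0 ·f
[23] read 'c'  n0⇒n1
[24] read 'd'  n1⇒n2
[25] read 'b'  n2⇒n3
[26] read 'b'  n3⇒n4
[27] read 'a'  n4⇒n5
[28] read 'd'  n5⇒n6  ** P0@[23:28]
[29] read 'a'  n6⇒n0 ·f
[30] read 'c'  n0⇒n1
[31] read 'b'  n1⇒n7
[32] read 'b'  n7⇒n8
[33] read 'e'  n8⇒n9  ** P1@[30:33]
[34] read 'c'  n9⇒n1 ·f
[35] read 'b'  n1⇒n7
[36] read 'b'  n7⇒n8
[37] read 'e'  n8⇒n9  ** P1@[34:37]
[38] read 'd'  n9⇒n0 ·f
[39] read 'd'  n0⇒n0
[40] read 'c'  n0⇒n1
[41] read 'b'  n1⇒n7
[42] read 'b'  n7⇒n8
[43] read 'e'  n8⇒n9  ** P1@[40:43]
[44] read 'c'  n9⇒n1 ·f
[45] read 'd'  n1⇒n2
[46] read 'b'  n2⇒n3
[47] read 'b'  n3⇒n4
[48] read 'a'  n4⇒n5
[49] read 'd'  n5⇒n6  ** P0@[44:49]
[50] read 'c'  n6⇒n1 ·f
[51] read 'b'  n1⇒n7
[52] read 'b'  n7⇒n8
[53] read 'e'  n8⇒n9  ** P1@[50:53]
[54] read 'c'  n9⇒n1 ·f
[55] read 'd'  n1⇒n2
[56] read 'b'  n2⇒n3
[57] read 'd'  n3⇒n0 ·f
[58] read 'e'  n0⇒n0
[59] read 'd'  n0⇒n0
[60] read 'c'  n0⇒n1
[61] read 'a'  n1⇒n0 ·f
[62] read 'e'  n0⇒n0
[63] read 'c'  n0⇒n1
[64] read 'b'  n1⇒n7
[65] read 'b'  n7⇒n8
[66] read 'e'  n8⇒n9  ** P1@[63:66]
[67] read 'c'  n9⇒n1 ·f
[68] read 'd'  n1⇒n2
[69] read 'b'  n2⇒n3
[70] read 'b'  n3⇒n4
[71] read 'a'  n4⇒n5
[72] read 'd'  n5⇒n6  ** P0@[67:72]
[73] read 'b'  n6⇒n0 ·f
[74] read 'e'  n0⇒n0
[75] read 'c'  n0⇒n1
[76] read 'a'  n1⇒n0 ·f

All matches (sorted): [[3,1],[9,1],[21,1],[28,0],[33,1],[37,1],[43,1],[49,0],[53,1],[66,1],[72,0]]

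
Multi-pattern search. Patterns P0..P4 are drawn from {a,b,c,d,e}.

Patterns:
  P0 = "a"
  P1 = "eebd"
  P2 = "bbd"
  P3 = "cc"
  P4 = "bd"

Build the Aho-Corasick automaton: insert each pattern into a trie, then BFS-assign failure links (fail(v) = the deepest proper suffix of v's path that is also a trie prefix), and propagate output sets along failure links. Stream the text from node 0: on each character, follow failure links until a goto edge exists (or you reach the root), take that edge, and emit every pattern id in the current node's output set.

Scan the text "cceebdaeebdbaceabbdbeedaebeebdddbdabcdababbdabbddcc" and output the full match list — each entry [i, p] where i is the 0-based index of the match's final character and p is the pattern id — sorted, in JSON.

Build:
Trie (insert patterns):
  0='ε' goto a→1 b→6 c→9 e→2
  1='a' goto ·  [P0 ends]
  2='e' goto e→3
  3='ee' goto b→4
  4='eeb' goto d→5
  5='eebd' goto ·  [P1 ends]
  6='b' goto b→7 d→11
  7='bb' goto d→8
  8='bbd' goto ·  [P2 ends]
  9='c' goto c→10
  10='cc' goto ·  [P3 ends]
  11='bd' goto ·  [P4 ends]

BFS fail/out derivation:
  n1('a'): parent n0 fail=0; on 'a' 0 → fail=0;  out {0}∪∅={0}
  n2('e'): parent n0 fail=0; on 'e' 0 → fail=0;  out ∅∪∅=∅
  n6('b'): parent n0 fail=0; on 'b' 0 → fail=0;  out ∅∪∅=∅
  n9('c'): parent n0 fail=0; on 'c' 0 → fail=0;  out ∅∪∅=∅
  n3('ee'): parent n2 fail=0; on 'e' 0 → fail=2;  out ∅∪∅=∅
  n7('bb'): parent n6 fail=0; on 'b' 0 → fail=6;  out ∅∪∅=∅
  n10('cc'): parent n9 fail=0; on 'c' 0 → fail=9;  out {3}∪∅={3}
  n11('bd'): parent n6 fail=0; on 'd' 0 → fail=0;  out {4}∪∅={4}
  n4('eeb'): parent n3 fail=2; on 'b' 2→0 → fail=6;  out ∅∪∅=∅
  n8('bbd'): parent n7 fail=6; on 'd' 6 → fail=11;  out {2}∪{4}={2,4}
  n5('eebd'): parent n4 fail=6; on 'd' 6 → fail=11;  out {1}∪{4}={1,4}

Run:
i=0 'c': node 0→9
i=1 'c': node 9→10  → match P3@[0:1]
i=2 'e': node 10→2 (fail-walked)
i=3 'e': node 2→3
i=4 'b': node 3→4
i=5 'd': node 4→5  → match P1@[2:5],P4@[4:5]
i=6 'a': node 5→1 (fail-walked)  → match P0@[6:6]
i=7 'e': node 1→2 (fail-walked)
i=8 'e': node 2→3
i=9 'b': node 3→4
i=10 'd': node 4→5  → match P1@[7:10],P4@[9:10]
i=11 'b': node 5→6 (fail-walked)
i=12 'a': node 6→1 (fail-walked)  → match P0@[12:12]
i=13 'c': node 1→9 (fail-walked)
i=14 'e': node 9→2 (fail-walked)
i=15 'a': node 2→1 (fail-walked)  → match P0@[15:15]
i=16 'b': node 1→6 (fail-walked)
i=17 'b': node 6→7
i=18 'd': node 7→8  → match P2@[16:18],P4@[17:18]
i=19 'b': node 8→6 (fail-walked)
i=20 'e': node 6→2 (fail-walked)
i=21 'e': node 2→3
i=22 'd': node 3→0 (fail-walked)
i=23 'a': node 0→1  → match P0@[23:23]
i=24 'e': node 1→2 (fail-walked)
i=25 'b': node 2→6 (fail-walked)
i=26 'e': node 6→2 (fail-walked)
i=27 'e': node 2→3
i=28 'b': node 3→4
i=29 'd': node 4→5  → match P1@[26:29],P4@[28:29]
i=30 'd': node 5→0 (fail-walked)
i=31 'd': node 0→0
i=32 'b': node 0→6
i=33 'd': node 6→11  → match P4@[32:33]
i=34 'a': node 11→1 (fail-walked)  → match P0@[34:34]
i=35 'b': node 1→6 (fail-walked)
i=36 'c': node 6→9 (fail-walked)
i=37 'd': node 9→0 (fail-walked)
i=38 'a': node 0→1  → match P0@[38:38]
i=39 'b': node 1→6 (fail-walked)
i=40 'a': node 6→1 (fail-walked)  → match P0@[40:40]
i=41 'b': node 1→6 (fail-walked)
i=42 'b': node 6→7
i=43 'd': node 7→8  → match P2@[41:43],P4@[42:43]
i=44 'a': node 8→1 (fail-walked)  → match P0@[44:44]
i=45 'b': node 1→6 (fail-walked)
i=46 'b': node 6→7
i=47 'd': node 7→8  → match P2@[45:47],P4@[46:47]
i=48 'd': node 8→0 (fail-walked)
i=49 'c': node 0→9
i=50 'c': node 9→10  → match P3@[49:50]

Result: [[1,3],[5,1],[5,4],[6,0],[10,1],[10,4],[12,0],[15,0],[18,2],[18,4],[23,0],[29,1],[29,4],[33,4],[34,0],[38,0],[40,0],[43,2],[43,4],[44,0],[47,2],[47,4],[50,3]]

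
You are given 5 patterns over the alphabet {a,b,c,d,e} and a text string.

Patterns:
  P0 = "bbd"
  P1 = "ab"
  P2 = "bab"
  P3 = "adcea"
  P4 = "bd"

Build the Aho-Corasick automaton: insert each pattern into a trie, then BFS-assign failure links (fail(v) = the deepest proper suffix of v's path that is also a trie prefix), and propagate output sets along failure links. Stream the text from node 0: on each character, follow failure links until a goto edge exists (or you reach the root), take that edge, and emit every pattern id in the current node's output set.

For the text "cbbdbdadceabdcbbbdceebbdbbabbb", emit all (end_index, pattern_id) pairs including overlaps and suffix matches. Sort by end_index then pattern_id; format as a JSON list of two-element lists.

Construct AC machine:
Trie nodes:
  0='ε' goto a→4 b→1
  1='b' goto a→6 b→2 d→12
  2='bb' goto d→3
  3='bbd' goto ·  ←P0
  4='a' goto b→5 d→8
  5='ab' goto ·  ←P1
  6='ba' goto b→7
  7='bab' goto ·  ←P2
  8='ad' goto c→9
  9='adc' goto e→10
  10='adce' goto a→11
  11='adcea' goto ·  ←P3
  12='bd' goto ·  ←P4

Failure links (BFS by depth):
  n1('b'): parent n0 fail=0; on 'b' 0 → fail=0;  out ∅∪∅=∅
  n4('a'): parent n0 fail=0; on 'a' 0 → fail=0;  out ∅∪∅=∅
  n2('bb'): parent n1 fail=0; on 'b' 0 → fail=1;  out ∅∪∅=∅
  n5('ab'): parent n4 fail=0; on 'b' 0 → fail=1;  out {1}∪∅={1}
  n6('ba'): parent n1 fail=0; on 'a' 0 → fail=4;  out ∅∪∅=∅
  n8('ad'): parent n4 fail=0; on 'd' 0 → fail=0;  out ∅∪∅=∅
  n12('bd'): parent n1 fail=0; on 'd' 0 → fail=0;  out {4}∪∅={4}
  n3('bbd'): parent n2 fail=1; on 'd' 1 → fail=12;  out {0}∪{4}={0,4}
  n7('bab'): parent n6 fail=4; on 'b' 4 → fail=5;  out {2}∪{1}={1,2}
  n9('adc'): parent n8 fail=0; on 'c' 0 → fail=0;  out ∅∪∅=∅
  n10('adce'): parent n9 fail=0; on 'e' 0 → fail=0;  out ∅∪∅=∅
  n11('adcea'): parent n10 fail=0; on 'a' 0 → fail=4;  out {3}∪∅={3}

Text stream:
pos 0 'c': at 0
pos 1 'b': at 1
pos 2 'b': at 2
pos 3 'd': at 3  emit P0@[1:3],P4@[2:3]
pos 4 'b': at 1 (via fail)
pos 5 'd': at 12  emit P4@[4:5]
pos 6 'a': at 4 (via fail)
pos 7 'd': at 8
pos 8 'c': at 9
pos 9 'e': at 10
pos 10 'a': at 11  emit P3@[6:10]
pos 11 'b': at 5 (via fail)  emit P1@[10:11]
pos 12 'd': at 12 (via fail)  emit P4@[11:12]
pos 13 'c': at 0 (via fail)
pos 14 'b': at 1
pos 15 'b': at 2
pos 16 'b': at 2 (via fail)
pos 17 'd': at 3  emit P0@[15:17],P4@[16:17]
pos 18 'c': at 0 (via fail)
pos 19 'e': at 0
pos 20 'e': at 0
pos 21 'b': at 1
pos 22 'b': at 2
pos 23 'd': at 3  emit P0@[21:23],P4@[22:23]
pos 24 'b': at 1 (via fail)
pos 25 'b': at 2
pos 26 'a': at 6 (via fail)
pos 27 'b': at 7  emit P1@[26:27],P2@[25:27]
pos 28 'b': at 2 (via fail)
pos 29 'b': at 2 (via fail)

Matches: [[3,0],[3,4],[5,4],[10,3],[11,1],[12,4],[17,0],[17,4],[23,0],[23,4],[27,1],[27,2]]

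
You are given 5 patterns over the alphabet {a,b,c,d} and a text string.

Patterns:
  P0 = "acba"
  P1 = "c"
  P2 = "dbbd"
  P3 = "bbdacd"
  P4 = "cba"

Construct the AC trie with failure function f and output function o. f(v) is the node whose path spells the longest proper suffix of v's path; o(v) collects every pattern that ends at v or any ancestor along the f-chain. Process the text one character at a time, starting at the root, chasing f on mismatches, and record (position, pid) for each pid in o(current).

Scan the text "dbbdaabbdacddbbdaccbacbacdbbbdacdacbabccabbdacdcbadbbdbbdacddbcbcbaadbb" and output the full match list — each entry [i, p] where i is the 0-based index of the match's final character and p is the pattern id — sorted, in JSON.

Build automaton:
Trie nodes:
  n0 'ε': a→1 b→10 c→5 d→6
  n1 'a': c→2
  n2 'ac': b→3
  n3 'acb': a→4
  n4 'acba': ·  [P0 ends]
  n5 'c': b→16  [P1 ends]
  n6 'd': b→7
  n7 'db': b→8
  n8 'dbb': d→9
  n9 'dbbd': ·  [P2 ends]
  n10 'b': b→11
  n11 'bb': d→12
  n12 'bbd': a→13
  n13 'bbda': c→14
  n14 'bbdac': d→15
  n15 'bbdacd': ·  [P3 ends]
  n16 'cb': a→17
  n17 'cba': ·  [P4 ends]

Failure links (BFS by depth):
  fail(1) 'a': from fail(0)=0 chase 'a': 0 ⇒ 0;  out=∅∪out(0)=∅
  fail(5) 'c': from fail(0)=0 chase 'c': 0 ⇒ 0;  out={1}∪out(0)={1}
  fail(6) 'd': from fail(0)=0 chase 'd': 0 ⇒ 0;  out=∅∪out(0)=∅
  fail(10) 'b': from fail(0)=0 chase 'b': 0 ⇒ 0;  out=∅∪out(0)=∅
  fail(2) 'ac': from fail(1)=0 chase 'c': 0 ⇒ 5;  out=∅∪out(5)={1}
  fail(7) 'db': from fail(6)=0 chase 'b': 0 ⇒ 10;  out=∅∪out(10)=∅
  fail(11) 'bb': from fail(10)=0 chase 'b': 0 ⇒ 10;  out=∅∪out(10)=∅
  fail(16) 'cb': from fail(5)=0 chase 'b': 0 ⇒ 10;  out=∅∪out(10)=∅
  fail(3) 'acb': from fail(2)=5 chase 'b': 5 ⇒ 16;  out=∅∪out(16)=∅
  fail(8) 'dbb': from fail(7)=10 chase 'b': 10 ⇒ 11;  out=∅∪out(11)=∅
  fail(12) 'bbd': from fail(11)=10 chase 'd': 10→0 ⇒ 6;  out=∅∪out(6)=∅
  fail(17) 'cba': from fail(16)=10 chase 'a': 10→0 ⇒ 1;  out={4}∪out(1)={4}
  fail(4) 'acba': from fail(3)=16 chase 'a': 16 ⇒ 17;  out={0}∪out(17)={0,4}
  fail(9) 'dbbd': from fail(8)=11 chase 'd': 11 ⇒ 12;  out={2}∪out(12)={2}
  fail(13) 'bbda': from fail(12)=6 chase 'a': 6→0 ⇒ 1;  out=∅∪out(1)=∅
  fail(14) 'bbdac': from fail(13)=1 chase 'c': 1 ⇒ 2;  out=∅∪out(2)={1}
  fail(15) 'bbdacd': from fail(14)=2 chase 'd': 2→5→0 ⇒ 6;  out={3}∪out(6)={3}

Text stream:
[0] read 'd'  n0⇒n6
[1] read 'b'  n6⇒n7
[2] read 'b'  n7⇒n8
[3] read 'd'  n8⇒n9  emit P2@[0:3]
[4] read 'a'  n9⇒n13 (via fail)
[5] read 'a'  n13⇒n1 (via fail)
[6] read 'b'  n1⇒n10 (via fail)
[7] read 'b'  n10⇒n11
[8] read 'd'  n11⇒n12
[9] read 'a'  n12⇒n13
[10] read 'c'  n13⇒n14  emit P1@[10:10]
[11] read 'd'  n14⇒n15  emit P3@[6:11]
[12] read 'd'  n15⇒n6 (via fail)
[13] read 'b'  n6⇒n7
[14] read 'b'  n7⇒n8
[15] read 'd'  n8⇒n9  emit P2@[12:15]
[16] read 'a'  n9⇒n13 (via fail)
[17] read 'c'  n13⇒n14  emit P1@[17:17]
[18] read 'c'  n14⇒n5 (via fail)  emit P1@[18:18]
[19] read 'b'  n5⇒n16
[20] read 'a'  n16⇒n17  emit P4@[18:20]
[21] read 'c'  n17⇒n2 (via fail)  emit P1@[21:21]
[22] read 'b'  n2⇒n3
[23] read 'a'  n3⇒n4  emit P0@[20:23],P4@[21:23]
[24] read 'c'  n4⇒n2 (via fail)  emit P1@[24:24]
[25] read 'd'  n2⇒n6 (via fail)
[26] read 'b'  n6⇒n7
[27] read 'b'  n7⇒n8
[28] read 'b'  n8⇒n11 (via fail)
[29] read 'd'  n11⇒n12
[30] read 'a'  n12⇒n13
[31] read 'c'  n13⇒n14  emit P1@[31:31]
[32] read 'd'  n14⇒n15  emit P3@[27:32]
[33] read 'a'  n15⇒n1 (via fail)
[34] read 'c'  n1⇒n2  emit P1@[34:34]
[35] read 'b'  n2⇒n3
[36] read 'a'  n3⇒n4  emit P0@[33:36],P4@[34:36]
[37] read 'b'  n4⇒n10 (via fail)
[38] read 'c'  n10⇒n5 (via fail)  emit P1@[38:38]
[39] read 'c'  n5⇒n5 (via fail)  emit P1@[39:39]
[40] read 'a'  n5⇒n1 (via fail)
[41] read 'b'  n1⇒n10 (via fail)
[42] read 'b'  n10⇒n11
[43] read 'd'  n11⇒n12
[44] read 'a'  n12⇒n13
[45] read 'c'  n13⇒n14  emit P1@[45:45]
[46] read 'd'  n14⇒n15  emit P3@[41:46]
[47] read 'c'  n15⇒n5 (via fail)  emit P1@[47:47]
[48] read 'b'  n5⇒n16
[49] read 'a'  n16⇒n17  emit P4@[47:49]
[50] read 'd'  n17⇒n6 (via fail)
[51] read 'b'  n6⇒n7
[52] read 'b'  n7⇒n8
[53] read 'd'  n8⇒n9  emit P2@[50:53]
[54] read 'b'  n9⇒n7 (via fail)
[55] read 'b'  n7⇒n8
[56] read 'd'  n8⇒n9  emit P2@[53:56]
[57] read 'a'  n9⇒n13 (via fail)
[58] read 'c'  n13⇒n14  emit P1@[58:58]
[59] read 'd'  n14⇒n15  emit P3@[54:59]
[60] read 'd'  n15⇒n6 (via fail)
[61] read 'b'  n6⇒n7
[62] read 'c'  n7⇒n5 (via fail)  emit P1@[62:62]
[63] read 'b'  n5⇒n16
[64] read 'c'  n16⇒n5 (via fail)  emit P1@[64:64]
[65] read 'b'  n5⇒n16
[66] read 'a'  n16⇒n17  emit P4@[64:66]
[67] read 'a'  n17⇒n1 (via fail)
[68] read 'd'  n1⇒n6 (via fail)
[69] read 'b'  n6⇒n7
[70] read 'b'  n7⇒n8

All matches (sorted): [[3,2],[10,1],[11,3],[15,2],[17,1],[18,1],[20,4],[21,1],[23,0],[23,4],[24,1],[31,1],[32,3],[34,1],[36,0],[36,4],[38,1],[39,1],[45,1],[46,3],[47,1],[49,4],[53,2],[56,2],[58,1],[59,3],[62,1],[64,1],[66,4]]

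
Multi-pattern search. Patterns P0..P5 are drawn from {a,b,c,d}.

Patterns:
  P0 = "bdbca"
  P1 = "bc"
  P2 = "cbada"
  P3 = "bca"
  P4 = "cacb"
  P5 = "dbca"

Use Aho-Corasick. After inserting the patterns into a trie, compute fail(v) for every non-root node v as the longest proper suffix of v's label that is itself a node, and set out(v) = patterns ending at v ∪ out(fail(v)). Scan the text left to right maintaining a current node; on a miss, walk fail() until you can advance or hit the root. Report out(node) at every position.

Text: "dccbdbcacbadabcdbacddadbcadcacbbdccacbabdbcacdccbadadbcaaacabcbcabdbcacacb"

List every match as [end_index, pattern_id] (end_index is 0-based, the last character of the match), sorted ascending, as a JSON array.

Build:
Trie nodes:
  n0 'ε': b→1 c→7 d→16
  n1 'b': c→6 d→2
  n2 'bd': b→3
  n3 'bdb': c→4
  n4 'bdbc': a→5
  n5 'bdbca': ·  [P0 ends]
  n6 'bc': a→12  [P1 ends]
  n7 'c': a→13 b→8
  n8 'cb': a→9
  n9 'cba': d→10
  n10 'cbad': a→11
  n11 'cbada': ·  [P2 ends]
  n12 'bca': ·  [P3 ends]
  n13 'ca': c→14
  n14 'cac': b→15
  n15 'cacb': ·  [P4 ends]
  n16 'd': b→17
  n17 'db': c→18
  n18 'dbc': a→19
  n19 'dbca': ·  [P5 ends]

Failure links (BFS by depth):
  n1('b'): parent n0 fail=0; on 'b' 0 → fail=0;  out ∅∪∅=∅
  n7('c'): parent n0 fail=0; on 'c' 0 → fail=0;  out ∅∪∅=∅
  n16('d'): parent n0 fail=0; on 'd' 0 → fail=0;  out ∅∪∅=∅
  n2('bd'): parent n1 fail=0; on 'd' 0 → fail=16;  out ∅∪∅=∅
  n6('bc'): parent n1 fail=0; on 'c' 0 → fail=7;  out {1}∪∅={1}
  n8('cb'): parent n7 fail=0; on 'b' 0 → fail=1;  out ∅∪∅=∅
  n13('ca'): parent n7 fail=0; on 'a' 0 → fail=0;  out ∅∪∅=∅
  n17('db'): parent n16 fail=0; on 'b' 0 → fail=1;  out ∅∪∅=∅
  n3('bdb'): parent n2 fail=16; on 'b' 16 → fail=17;  out ∅∪∅=∅
  n9('cba'): parent n8 fail=1; on 'a' 1→0 → fail=0;  out ∅∪∅=∅
  n12('bca'): parent n6 fail=7; on 'a' 7 → fail=13;  out {3}∪∅={3}
  n14('cac'): parent n13 fail=0; on 'c' 0 → fail=7;  out ∅∪∅=∅
  n18('dbc'): parent n17 fail=1; on 'c' 1 → fail=6;  out ∅∪{1}={1}
  n4('bdbc'): parent n3 fail=17; on 'c' 17 → fail=18;  out ∅∪{1}={1}
  n10('cbad'): parent n9 fail=0; on 'd' 0 → fail=16;  out ∅∪∅=∅
  n15('cacb'): parent n14 fail=7; on 'b' 7 → fail=8;  out {4}∪∅={4}
  n19('dbca'): parent n18 fail=6; on 'a' 6 → fail=12;  out {5}∪{3}={3,5}
  n5('bdbca'): parent n4 fail=18; on 'a' 18 → fail=19;  out {0}∪{3,5}={0,3,5}
  n11('cbada'): parent n10 fail=16; on 'a' 16→0 → fail=0;  out {2}∪∅={2}

Scan:
i=0 'd': node 0→16
i=1 'c': node 16→7 (fail-walked)
i=2 'c': node 7→7 (fail-walked)
i=3 'b': node 7→8
i=4 'd': node 8→2 (fail-walked)
i=5 'b': node 2→3
i=6 'c': node 3→4  ** P1@[5:6]
i=7 'a': node 4→5  ** P0@[3:7],P3@[5:7],P5@[4:7]
i=8 'c': node 5→14 (fail-walked)
i=9 'b': node 14→15  ** P4@[6:9]
i=10 'a': node 15→9 (fail-walked)
i=11 'd': node 9→10
i=12 'a': node 10→11  ** P2@[8:12]
i=13 'b': node 11→1 (fail-walked)
i=14 'c': node 1→6  ** P1@[13:14]
i=15 'd': node 6→16 (fail-walked)
i=16 'b': node 16→17
i=17 'a': node 17→0 (fail-walked)
i=18 'c': node 0→7
i=19 'd': node 7→16 (fail-walked)
i=20 'd': node 16→16 (fail-walked)
i=21 'a': node 16→0 (fail-walked)
i=22 'd': node 0→16
i=23 'b': node 16→17
i=24 'c': node 17→18  ** P1@[23:24]
i=25 'a': node 18→19  ** P3@[23:25],P5@[22:25]
i=26 'd': node 19→16 (fail-walked)
i=27 'c': node 16→7 (fail-walked)
i=28 'a': node 7→13
i=29 'c': node 13→14
i=30 'b': node 14→15  ** P4@[27:30]
i=31 'b': node 15→1 (fail-walked)
i=32 'd': node 1→2
i=33 'c': node 2→7 (fail-walked)
i=34 'c': node 7→7 (fail-walked)
i=35 'a': node 7→13
i=36 'c': node 13→14
i=37 'b': node 14→15  ** P4@[34:37]
i=38 'a': node 15→9 (fail-walked)
i=39 'b': node 9→1 (fail-walked)
i=40 'd': node 1→2
i=41 'b': node 2→3
i=42 'c': node 3→4  ** P1@[41:42]
i=43 'a': node 4→5  ** P0@[39:43],P3@[41:43],P5@[40:43]
i=44 'c': node 5→14 (fail-walked)
i=45 'd': node 14→16 (fail-walked)
i=46 'c': node 16→7 (fail-walked)
i=47 'c': node 7→7 (fail-walked)
i=48 'b': node 7→8
i=49 'a': node 8→9
i=50 'd': node 9→10
i=51 'a': node 10→11  ** P2@[47:51]
i=52 'd': node 11→16 (fail-walked)
i=53 'b': node 16→17
i=54 'c': node 17→18  ** P1@[53:54]
i=55 'a': node 18→19  ** P3@[53:55],P5@[52:55]
i=56 'a': node 19→0 (fail-walked)
i=57 'a': node 0→0
i=58 'c': node 0→7
i=59 'a': node 7→13
i=60 'b': node 13→1 (fail-walked)
i=61 'c': node 1→6  ** P1@[60:61]
i=62 'b': node 6→8 (fail-walked)
i=63 'c': node 8→6 (fail-walked)  ** P1@[62:63]
i=64 'a': node 6→12  ** P3@[62:64]
i=65 'b': node 12→1 (fail-walked)
i=66 'd': node 1→2
i=67 'b': node 2→3
i=68 'c': node 3→4  ** P1@[67:68]
i=69 'a': node 4→5  ** P0@[65:69],P3@[67:69],P5@[66:69]
i=70 'c': node 5→14 (fail-walked)
i=71 'a': node 14→13 (fail-walked)
i=72 'c': node 13→14
i=73 'b': node 14→15  ** P4@[70:73]

Matches: [[6,1],[7,0],[7,3],[7,5],[9,4],[12,2],[14,1],[24,1],[25,3],[25,5],[30,4],[37,4],[42,1],[43,0],[43,3],[43,5],[51,2],[54,1],[55,3],[55,5],[61,1],[63,1],[64,3],[68,1],[69,0],[69,3],[69,5],[73,4]]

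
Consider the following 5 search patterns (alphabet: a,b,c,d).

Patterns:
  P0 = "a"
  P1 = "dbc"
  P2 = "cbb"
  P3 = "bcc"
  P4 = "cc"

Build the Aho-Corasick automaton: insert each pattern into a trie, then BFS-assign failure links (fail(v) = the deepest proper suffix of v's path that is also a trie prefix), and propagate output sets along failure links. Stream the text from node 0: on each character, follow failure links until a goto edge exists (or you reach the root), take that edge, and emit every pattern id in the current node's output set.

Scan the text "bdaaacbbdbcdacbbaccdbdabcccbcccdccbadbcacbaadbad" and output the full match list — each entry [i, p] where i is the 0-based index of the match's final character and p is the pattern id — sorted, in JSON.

Construct AC machine:
Trie nodes:
  0='ε' goto a→1 b→8 c→5 d→2
  1='a' goto ·  [P0 ends]
  2='d' goto b→3
  3='db' goto c→4
  4='dbc' goto ·  [P1 ends]
  5='c' goto b→6 c→11
  6='cb' goto b→7
  7='cbb' goto ·  [P2 ends]
  8='b' goto c→9
  9='bc' goto c→10
  10='bcc' goto ·  [P3 ends]
  11='cc' goto ·  [P4 ends]

BFS fail/out derivation:
  n1('a'): parent n0 fail=0; on 'a' 0 → fail=0;  out {0}∪∅={0}
  n2('d'): parent n0 fail=0; on 'd' 0 → fail=0;  out ∅∪∅=∅
  n5('c'): parent n0 fail=0; on 'c' 0 → fail=0;  out ∅∪∅=∅
  n8('b'): parent n0 fail=0; on 'b' 0 → fail=0;  out ∅∪∅=∅
  n3('db'): parent n2 fail=0; on 'b' 0 → fail=8;  out ∅∪∅=∅
  n6('cb'): parent n5 fail=0; on 'b' 0 → fail=8;  out ∅∪∅=∅
  n9('bc'): parent n8 fail=0; on 'c' 0 → fail=5;  out ∅∪∅=∅
  n11('cc'): parent n5 fail=0; on 'c' 0 → fail=5;  out {4}∪∅={4}
  n4('dbc'): parent n3 fail=8; on 'c' 8 → fail=9;  out {1}∪∅={1}
  n7('cbb'): parent n6 fail=8; on 'b' 8→0 → fail=8;  out {2}∪∅={2}
  n10('bcc'): parent n9 fail=5; on 'c' 5 → fail=11;  out {3}∪{4}={3,4}

Run:
i=0 'b': node 0→8
i=1 'd': node 8→2 (via fail)
i=2 'a': node 2→1 (via fail)  emit P0@[2:2]
i=3 'a': node 1→1 (via fail)  emit P0@[3:3]
i=4 'a': node 1→1 (via fail)  emit P0@[4:4]
i=5 'c': node 1→5 (via fail)
i=6 'b': node 5→6
i=7 'b': node 6→7  emit P2@[5:7]
i=8 'd': node 7→2 (via fail)
i=9 'b': node 2→3
i=10 'c': node 3→4  emit P1@[8:10]
i=11 'd': node 4→2 (via fail)
i=12 'a': node 2→1 (via fail)  emit P0@[12:12]
i=13 'c': node 1→5 (via fail)
i=14 'b': node 5→6
i=15 'b': node 6→7  emit P2@[13:15]
i=16 'a': node 7→1 (via fail)  emit P0@[16:16]
i=17 'c': node 1→5 (via fail)
i=18 'c': node 5→11  emit P4@[17:18]
i=19 'd': node 11→2 (via fail)
i=20 'b': node 2→3
i=21 'd': node 3→2 (via fail)
i=22 'a': node 2→1 (via fail)  emit P0@[22:22]
i=23 'b': node 1→8 (via fail)
i=24 'c': node 8→9
i=25 'c': node 9→10  emit P3@[23:25],P4@[24:25]
i=26 'c': node 10→11 (via fail)  emit P4@[25:26]
i=27 'b': node 11→6 (via fail)
i=28 'c': node 6→9 (via fail)
i=29 'c': node 9→10  emit P3@[27:29],P4@[28:29]
i=30 'c': node 10→11 (via fail)  emit P4@[29:30]
i=31 'd': node 11→2 (via fail)
i=32 'c': node 2→5 (via fail)
i=33 'c': node 5→11  emit P4@[32:33]
i=34 'b': node 11→6 (via fail)
i=35 'a': node 6→1 (via fail)  emit P0@[35:35]
i=36 'd': node 1→2 (via fail)
i=37 'b': node 2→3
i=38 'c': node 3→4  emit P1@[36:38]
i=39 'a': node 4→1 (via fail)  emit P0@[39:39]
i=40 'c': node 1→5 (via fail)
i=41 'b': node 5→6
i=42 'a': node 6→1 (via fail)  emit P0@[42:42]
i=43 'a': node 1→1 (via fail)  emit P0@[43:43]
i=44 'd': node 1→2 (via fail)
i=45 'b': node 2→3
i=46 'a': node 3→1 (via fail)  emit P0@[46:46]
i=47 'd': node 1→2 (via fail)

Matches: [[2,0],[3,0],[4,0],[7,2],[10,1],[12,0],[15,2],[16,0],[18,4],[22,0],[25,3],[25,4],[26,4],[29,3],[29,4],[30,4],[33,4],[35,0],[38,1],[39,0],[42,0],[43,0],[46,0]]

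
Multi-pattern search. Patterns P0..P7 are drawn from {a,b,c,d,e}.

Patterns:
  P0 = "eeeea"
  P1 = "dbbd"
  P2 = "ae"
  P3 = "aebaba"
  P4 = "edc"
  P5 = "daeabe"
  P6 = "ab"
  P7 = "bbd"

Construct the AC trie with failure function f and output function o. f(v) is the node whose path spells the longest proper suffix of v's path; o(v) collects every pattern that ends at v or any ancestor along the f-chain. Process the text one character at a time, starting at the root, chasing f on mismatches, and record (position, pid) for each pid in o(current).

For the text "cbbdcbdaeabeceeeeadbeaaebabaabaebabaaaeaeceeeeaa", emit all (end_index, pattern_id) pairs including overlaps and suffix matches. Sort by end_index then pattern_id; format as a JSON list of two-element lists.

Construct AC machine:
Trie nodes:
  0='ε' goto a→10 b→24 d→6 e→1
  1='e' goto d→16 e→2
  2='ee' goto e→3
  3='eee' goto e→4
  4='eeee' goto a→5
  5='eeeea' goto ·  ←P0
  6='d' goto a→18 b→7
  7='db' goto b→8
  8='dbb' goto d→9
  9='dbbd' goto ·  ←P1
  10='a' goto b→23 e→11
  11='ae' goto b→12  ←P2
  12='aeb' goto a→13
  13='aeba' goto b→14
  14='aebab' goto a→15
  15='aebaba' goto ·  ←P3
  16='ed' goto c→17
  17='edc' goto ·  ←P4
  18='da' goto e→19
  19='dae' goto a→20
  20='daea' goto b→21
  21='daeab' goto e→22
  22='daeabe' goto ·  ←P5
  23='ab' goto ·  ←P6
  24='b' goto b→25
  25='bb' goto d→26
  26='bbd' goto ·  ←P7

BFS fail/out derivation:
  n1('e'): parent n0 fail=0; on 'e' 0 → fail=0;  out ∅∪∅=∅
  n6('d'): parent n0 fail=0; on 'd' 0 → fail=0;  out ∅∪∅=∅
  n10('a'): parent n0 fail=0; on 'a' 0 → fail=0;  out ∅∪∅=∅
  n24('b'): parent n0 fail=0; on 'b' 0 → fail=0;  out ∅∪∅=∅
  n2('ee'): parent n1 fail=0; on 'e' 0 → fail=1;  out ∅∪∅=∅
  n7('db'): parent n6 fail=0; on 'b' 0 → fail=24;  out ∅∪∅=∅
  n11('ae'): parent n10 fail=0; on 'e' 0 → fail=1;  out {2}∪∅={2}
  n16('ed'): parent n1 fail=0; on 'd' 0 → fail=6;  out ∅∪∅=∅
  n18('da'): parent n6 fail=0; on 'a' 0 → fail=10;  out ∅∪∅=∅
  n23('ab'): parent n10 fail=0; on 'b' 0 → fail=24;  out {6}∪∅={6}
  n25('bb'): parent n24 fail=0; on 'b' 0 → fail=24;  out ∅∪∅=∅
  n3('eee'): parent n2 fail=1; on 'e' 1 → fail=2;  out ∅∪∅=∅
  n8('dbb'): parent n7 fail=24; on 'b' 24 → fail=25;  out ∅∪∅=∅
  n12('aeb'): parent n11 fail=1; on 'b' 1→0 → fail=24;  out ∅∪∅=∅
  n17('edc'): parent n16 fail=6; on 'c' 6→0 → fail=0;  out {4}∪∅={4}
  n19('dae'): parent n18 fail=10; on 'e' 10 → fail=11;  out ∅∪{2}={2}
  n26('bbd'): parent n25 fail=24; on 'd' 24→0 → fail=6;  out {7}∪∅={7}
  n4('eeee'): parent n3 fail=2; on 'e' 2 → fail=3;  out ∅∪∅=∅
  n9('dbbd'): parent n8 fail=25; on 'd' 25 → fail=26;  out {1}∪{7}={1,7}
  n13('aeba'): parent n12 fail=24; on 'a' 24→0 → fail=10;  out ∅∪∅=∅
  n20('daea'): parent n19 fail=11; on 'a' 11→1→0 → fail=10;  out ∅∪∅=∅
  n5('eeeea'): parent n4 fail=3; on 'a' 3→2→1→0 → fail=10;  out {0}∪∅={0}
  n14('aebab'): parent n13 fail=10; on 'b' 10 → fail=23;  out ∅∪{6}={6}
  n21('daeab'): parent n20 fail=10; on 'b' 10 → fail=23;  out ∅∪{6}={6}
  n15('aebaba'): parent n14 fail=23; on 'a' 23→24→0 → fail=10;  out {3}∪∅={3}
  n22('daeabe'): parent n21 fail=23; on 'e' 23→24→0 → fail=1;  out {5}∪∅={5}

Text stream:
[0] read 'c'  n0⇒n0
[1] read 'b'  n0⇒n24
[2] read 'b'  n24⇒n25
[3] read 'd'  n25⇒n26  ** P7@[1:3]
[4] read 'c'  n26⇒n0 (via fail)
[5] read 'b'  n0⇒n24
[6] read 'd'  n24⇒n6 (via fail)
[7] read 'a'  n6⇒n18
[8] read 'e'  n18⇒n19  ** P2@[7:8]
[9] read 'a'  n19⇒n20
[10] read 'b'  n20⇒n21  ** P6@[9:10]
[11] read 'e'  n21⇒n22  ** P5@[6:11]
[12] read 'c'  n22⇒n0 (via fail)
[13] read 'e'  n0⇒n1
[14] read 'e'  n1⇒n2
[15] read 'e'  n2⇒n3
[16] read 'e'  n3⇒n4
[17] read 'a'  n4⇒n5  ** P0@[13:17]
[18] read 'd'  n5⇒n6 (via fail)
[19] read 'b'  n6⇒n7
[20] read 'e'  n7⇒n1 (via fail)
[21] read 'a'  n1⇒n10 (via fail)
[22] read 'a'  n10⇒n10 (via fail)
[23] read 'e'  n10⇒n11  ** P2@[22:23]
[24] read 'b'  n11⇒n12
[25] read 'a'  n12⇒n13
[26] read 'b'  n13⇒n14  ** P6@[25:26]
[27] read 'a'  n14⇒n15  ** P3@[22:27]
[28] read 'a'  n15⇒n10 (via fail)
[29] read 'b'  n10⇒n23  ** P6@[28:29]
[30] read 'a'  n23⇒n10 (via fail)
[31] read 'e'  n10⇒n11  ** P2@[30:31]
[32] read 'b'  n11⇒n12
[33] read 'a'  n12⇒n13
[34] read 'b'  n13⇒n14  ** P6@[33:34]
[35] read 'a'  n14⇒n15  ** P3@[30:35]
[36] read 'a'  n15⇒n10 (via fail)
[37] read 'a'  n10⇒n10 (via fail)
[38] read 'e'  n10⇒n11  ** P2@[37:38]
[39] read 'a'  n11⇒n10 (via fail)
[40] read 'e'  n10⇒n11  ** P2@[39:40]
[41] read 'c'  n11⇒n0 (via fail)
[42] read 'e'  n0⇒n1
[43] read 'e'  n1⇒n2
[44] read 'e'  n2⇒n3
[45] read 'e'  n3⇒n4
[46] read 'a'  n4⇒n5  ** P0@[42:46]
[47] read 'a'  n5⇒n10 (via fail)

All matches (sorted): [[3,7],[8,2],[10,6],[11,5],[17,0],[23,2],[26,6],[27,3],[29,6],[31,2],[34,6],[35,3],[38,2],[40,2],[46,0]]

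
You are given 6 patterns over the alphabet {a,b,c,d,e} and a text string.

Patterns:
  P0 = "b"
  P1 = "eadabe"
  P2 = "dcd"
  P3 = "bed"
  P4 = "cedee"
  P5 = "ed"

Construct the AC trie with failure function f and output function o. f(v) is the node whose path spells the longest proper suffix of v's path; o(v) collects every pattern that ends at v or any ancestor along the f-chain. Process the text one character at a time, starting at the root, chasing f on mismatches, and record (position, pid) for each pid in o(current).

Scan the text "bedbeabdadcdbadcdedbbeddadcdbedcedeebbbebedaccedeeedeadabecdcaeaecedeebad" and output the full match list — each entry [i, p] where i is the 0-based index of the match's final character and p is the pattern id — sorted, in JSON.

Build:
Trie (insert patterns):
  0='ε' goto b→1 c→13 d→8 e→2
  1='b' goto e→11  ←P0
  2='e' goto a→3 d→18
  3='ea' goto d→4
  4='ead' goto a→5
  5='eada' goto b→6
  6='eadab' goto e→7
  7='eadabe' goto ·  ←P1
  8='d' goto c→9
  9='dc' goto d→10
  10='dcd' goto ·  ←P2
  11='be' goto d→12
  12='bed' goto ·  ←P3
  13='c' goto e→14
  14='ce' goto d→15
  15='ced' goto e→16
  16='cede' goto e→17
  17='cedee' goto ·  ←P4
  18='ed' goto ·  ←P5

Failure links (BFS by depth):
  n1('b'): parent n0 fail=0; on 'b' 0 → fail=0;  out {0}∪∅={0}
  n2('e'): parent n0 fail=0; on 'e' 0 → fail=0;  out ∅∪∅=∅
  n8('d'): parent n0 fail=0; on 'd' 0 → fail=0;  out ∅∪∅=∅
  n13('c'): parent n0 fail=0; on 'c' 0 → fail=0;  out ∅∪∅=∅
  n3('ea'): parent n2 fail=0; on 'a' 0 → fail=0;  out ∅∪∅=∅
  n9('dc'): parent n8 fail=0; on 'c' 0 → fail=13;  out ∅∪∅=∅
  n11('be'): parent n1 fail=0; on 'e' 0 → fail=2;  out ∅∪∅=∅
  n14('ce'): parent n13 fail=0; on 'e' 0 → fail=2;  out ∅∪∅=∅
  n18('ed'): parent n2 fail=0; on 'd' 0 → fail=8;  out {5}∪∅={5}
  n4('ead'): parent n3 fail=0; on 'd' 0 → fail=8;  out ∅∪∅=∅
  n10('dcd'): parent n9 fail=13; on 'd' 13→0 → fail=8;  out {2}∪∅={2}
  n12('bed'): parent n11 fail=2; on 'd' 2 → fail=18;  out {3}∪{5}={3,5}
  n15('ced'): parent n14 fail=2; on 'd' 2 → fail=18;  out ∅∪{5}={5}
  n5('eada'): parent n4 fail=8; on 'a' 8→0 → fail=0;  out ∅∪∅=∅
  n16('cede'): parent n15 fail=18; on 'e' 18→8→0 → fail=2;  out ∅∪∅=∅
  n6('eadab'): parent n5 fail=0; on 'b' 0 → fail=1;  out ∅∪{0}={0}
  n17('cedee'): parent n16 fail=2; on 'e' 2→0 → fail=2;  out {4}∪∅={4}
  n7('eadabe'): parent n6 fail=1; on 'e' 1 → fail=11;  out {1}∪∅={1}

Text stream:
i=0 'b': node 0→1  ** P0@[0:0]
i=1 'e': node 1→11
i=2 'd': node 11→12  ** P3@[0:2],P5@[1:2]
i=3 'b': node 12→1 (via fail)  ** P0@[3:3]
i=4 'e': node 1→11
i=5 'a': node 11→3 (via fail)
i=6 'b': node 3→1 (via fail)  ** P0@[6:6]
i=7 'd': node 1→8 (via fail)
i=8 'a': node 8→0 (via fail)
i=9 'd': node 0→8
i=10 'c': node 8→9
i=11 'd': node 9→10  ** P2@[9:11]
i=12 'b': node 10→1 (via fail)  ** P0@[12:12]
i=13 'a': node 1→0 (via fail)
i=14 'd': node 0→8
i=15 'c': node 8→9
i=16 'd': node 9→10  ** P2@[14:16]
i=17 'e': node 10→2 (via fail)
i=18 'd': node 2→18  ** P5@[17:18]
i=19 'b': node 18→1 (via fail)  ** P0@[19:19]
i=20 'b': node 1→1 (via fail)  ** P0@[20:20]
i=21 'e': node 1→11
i=22 'd': node 11→12  ** P3@[20:22],P5@[21:22]
i=23 'd': node 12→8 (via fail)
i=24 'a': node 8→0 (via fail)
i=25 'd': node 0→8
i=26 'c': node 8→9
i=27 'd': node 9→10  ** P2@[25:27]
i=28 'b': node 10→1 (via fail)  ** P0@[28:28]
i=29 'e': node 1→11
i=30 'd': node 11→12  ** P3@[28:30],P5@[29:30]
i=31 'c': node 12→9 (via fail)
i=32 'e': node 9→14 (via fail)
i=33 'd': node 14→15  ** P5@[32:33]
i=34 'e': node 15→16
i=35 'e': node 16→17  ** P4@[31:35]
i=36 'b': node 17→1 (via fail)  ** P0@[36:36]
i=37 'b': node 1→1 (via fail)  ** P0@[37:37]
i=38 'b': node 1→1 (via fail)  ** P0@[38:38]
i=39 'e': node 1→11
i=40 'b': node 11→1 (via fail)  ** P0@[40:40]
i=41 'e': node 1→11
i=42 'd': node 11→12  ** P3@[40:42],P5@[41:42]
i=43 'a': node 12→0 (via fail)
i=44 'c': node 0→13
i=45 'c': node 13→13 (via fail)
i=46 'e': node 13→14
i=47 'd': node 14→15  ** P5@[46:47]
i=48 'e': node 15→16
i=49 'e': node 16→17  ** P4@[45:49]
i=50 'e': node 17→2 (via fail)
i=51 'd': node 2→18  ** P5@[50:51]
i=52 'e': node 18→2 (via fail)
i=53 'a': node 2→3
i=54 'd': node 3→4
i=55 'a': node 4→5
i=56 'b': node 5→6  ** P0@[56:56]
i=57 'e': node 6→7  ** P1@[52:57]
i=58 'c': node 7→13 (via fail)
i=59 'd': node 13→8 (via fail)
i=60 'c': node 8→9
i=61 'a': node 9→0 (via fail)
i=62 'e': node 0→2
i=63 'a': node 2→3
i=64 'e': node 3→2 (via fail)
i=65 'c': node 2→13 (via fail)
i=66 'e': node 13→14
i=67 'd': node 14→15  ** P5@[66:67]
i=68 'e': node 15→16
i=69 'e': node 16→17  ** P4@[65:69]
i=70 'b': node 17→1 (via fail)  ** P0@[70:70]
i=71 'a': node 1→0 (via fail)
i=72 'd': node 0→8

All matches (sorted): [[0,0],[2,3],[2,5],[3,0],[6,0],[11,2],[12,0],[16,2],[18,5],[19,0],[20,0],[22,3],[22,5],[27,2],[28,0],[30,3],[30,5],[33,5],[35,4],[36,0],[37,0],[38,0],[40,0],[42,3],[42,5],[47,5],[49,4],[51,5],[56,0],[57,1],[67,5],[69,4],[70,0]]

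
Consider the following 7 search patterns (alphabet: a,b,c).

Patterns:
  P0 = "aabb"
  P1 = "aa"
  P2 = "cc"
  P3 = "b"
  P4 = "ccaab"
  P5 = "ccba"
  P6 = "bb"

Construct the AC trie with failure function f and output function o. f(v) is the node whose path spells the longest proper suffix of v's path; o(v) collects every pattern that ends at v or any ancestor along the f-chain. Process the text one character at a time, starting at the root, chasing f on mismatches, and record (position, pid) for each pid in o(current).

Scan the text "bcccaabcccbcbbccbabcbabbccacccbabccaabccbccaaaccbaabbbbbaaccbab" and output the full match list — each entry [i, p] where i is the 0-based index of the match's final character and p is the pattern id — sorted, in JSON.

Construct AC machine:
Trie (insert patterns):
  n0 'ε': a→1 b→7 c→5
  n1 'a': a→2
  n2 'aa': b→3  [P1 ends]
  n3 'aab': b→4
  n4 'aabb': ·  [P0 ends]
  n5 'c': c→6
  n6 'cc': a→8 b→11  [P2 ends]
  n7 'b': b→13  [P3 ends]
  n8 'cca': a→9
  n9 'ccaa': b→10
  n10 'ccaab': ·  [P4 ends]
  n11 'ccb': a→12
  n12 'ccba': ·  [P5 ends]
  n13 'bb': ·  [P6 ends]

BFS fail/out derivation:
  n1('a'): parent n0 fail=0; on 'a' 0 → fail=0;  out ∅∪∅=∅
  n5('c'): parent n0 fail=0; on 'c' 0 → fail=0;  out ∅∪∅=∅
  n7('b'): parent n0 fail=0; on 'b' 0 → fail=0;  out {3}∪∅={3}
  n2('aa'): parent n1 fail=0; on 'a' 0 → fail=1;  out {1}∪∅={1}
  n6('cc'): parent n5 fail=0; on 'c' 0 → fail=5;  out {2}∪∅={2}
  n13('bb'): parent n7 fail=0; on 'b' 0 → fail=7;  out {6}∪{3}={3,6}
  n3('aab'): parent n2 fail=1; on 'b' 1→0 → fail=7;  out ∅∪{3}={3}
  n8('cca'): parent n6 fail=5; on 'a' 5→0 → fail=1;  out ∅∪∅=∅
  n11('ccb'): parent n6 fail=5; on 'b' 5→0 → fail=7;  out ∅∪{3}={3}
  n4('aabb'): parent n3 fail=7; on 'b' 7 → fail=13;  out {0}∪{3,6}={0,3,6}
  n9('ccaa'): parent n8 fail=1; on 'a' 1 → fail=2;  out ∅∪{1}={1}
  n12('ccba'): parent n11 fail=7; on 'a' 7→0 → fail=1;  out {5}∪∅={5}
  n10('ccaab'): parent n9 fail=2; on 'b' 2 → fail=3;  out {4}∪{3}={3,4}

Scan:
pos 0 'b': at 7  emit P3@[0:0]
pos 1 'c': at 5 (fail-walked)
pos 2 'c': at 6  emit P2@[1:2]
pos 3 'c': at 6 (fail-walked)  emit P2@[2:3]
pos 4 'a': at 8
pos 5 'a': at 9  emit P1@[4:5]
pos 6 'b': at 10  emit P3@[6:6],P4@[2:6]
pos 7 'c': at 5 (fail-walked)
pos 8 'c': at 6  emit P2@[7:8]
pos 9 'c': at 6 (fail-walked)  emit P2@[8:9]
pos 10 'b': at 11  emit P3@[10:10]
pos 11 'c': at 5 (fail-walked)
pos 12 'b': at 7 (fail-walked)  emit P3@[12:12]
pos 13 'b': at 13  emit P3@[13:13],P6@[12:13]
pos 14 'c': at 5 (fail-walked)
pos 15 'c': at 6  emit P2@[14:15]
pos 16 'b': at 11  emit P3@[16:16]
pos 17 'a': at 12  emit P5@[14:17]
pos 18 'b': at 7 (fail-walked)  emit P3@[18:18]
pos 19 'c': at 5 (fail-walked)
pos 20 'b': at 7 (fail-walked)  emit P3@[20:20]
pos 21 'a': at 1 (fail-walked)
pos 22 'b': at 7 (fail-walked)  emit P3@[22:22]
pos 23 'b': at 13  emit P3@[23:23],P6@[22:23]
pos 24 'c': at 5 (fail-walked)
pos 25 'c': at 6  emit P2@[24:25]
pos 26 'a': at 8
pos 27 'c': at 5 (fail-walked)
pos 28 'c': at 6  emit P2@[27:28]
pos 29 'c': at 6 (fail-walked)  emit P2@[28:29]
pos 30 'b': at 11  emit P3@[30:30]
pos 31 'a': at 12  emit P5@[28:31]
pos 32 'b': at 7 (fail-walked)  emit P3@[32:32]
pos 33 'c': at 5 (fail-walked)
pos 34 'c': at 6  emit P2@[33:34]
pos 35 'a': at 8
pos 36 'a': at 9  emit P1@[35:36]
pos 37 'b': at 10  emit P3@[37:37],P4@[33:37]
pos 38 'c': at 5 (fail-walked)
pos 39 'c': at 6  emit P2@[38:39]
pos 40 'b': at 11  emit P3@[40:40]
pos 41 'c': at 5 (fail-walked)
pos 42 'c': at 6  emit P2@[41:42]
pos 43 'a': at 8
pos 44 'a': at 9  emit P1@[43:44]
pos 45 'a': at 2 (fail-walked)  emit P1@[44:45]
pos 46 'c': at 5 (fail-walked)
pos 47 'c': at 6  emit P2@[46:47]
pos 48 'b': at 11  emit P3@[48:48]
pos 49 'a': at 12  emit P5@[46:49]
pos 50 'a': at 2 (fail-walked)  emit P1@[49:50]
pos 51 'b': at 3  emit P3@[51:51]
pos 52 'b': at 4  emit P0@[49:52],P3@[52:52],P6@[51:52]
pos 53 'b': at 13 (fail-walked)  emit P3@[53:53],P6@[52:53]
pos 54 'b': at 13 (fail-walked)  emit P3@[54:54],P6@[53:54]
pos 55 'b': at 13 (fail-walked)  emit P3@[55:55],P6@[54:55]
pos 56 'a': at 1 (fail-walked)
pos 57 'a': at 2  emit P1@[56:57]
pos 58 'c': at 5 (fail-walked)
pos 59 'c': at 6  emit P2@[58:59]
pos 60 'b': at 11  emit P3@[60:60]
pos 61 'a': at 12  emit P5@[58:61]
pos 62 'b': at 7 (fail-walked)  emit P3@[62:62]

Matches: [[0,3],[2,2],[3,2],[5,1],[6,3],[6,4],[8,2],[9,2],[10,3],[12,3],[13,3],[13,6],[15,2],[16,3],[17,5],[18,3],[20,3],[22,3],[23,3],[23,6],[25,2],[28,2],[29,2],[30,3],[31,5],[32,3],[34,2],[36,1],[37,3],[37,4],[39,2],[40,3],[42,2],[44,1],[45,1],[47,2],[48,3],[49,5],[50,1],[51,3],[52,0],[52,3],[52,6],[53,3],[53,6],[54,3],[54,6],[55,3],[55,6],[57,1],[59,2],[60,3],[61,5],[62,3]]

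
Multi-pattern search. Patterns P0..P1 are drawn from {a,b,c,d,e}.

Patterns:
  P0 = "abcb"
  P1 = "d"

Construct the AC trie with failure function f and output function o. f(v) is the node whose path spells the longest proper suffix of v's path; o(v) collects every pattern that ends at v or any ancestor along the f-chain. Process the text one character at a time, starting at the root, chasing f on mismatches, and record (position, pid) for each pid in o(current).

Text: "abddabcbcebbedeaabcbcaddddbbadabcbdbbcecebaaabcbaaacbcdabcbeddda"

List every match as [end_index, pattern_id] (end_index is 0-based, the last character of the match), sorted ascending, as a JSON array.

Construct AC machine:
Trie nodes:
  0='ε' goto a→1 d→5
  1='a' goto b→2
  2='ab' goto c→3
  3='abc' goto b→4
  4='abcb' goto ·  ←P0
  5='d' goto ·  ←P1

Failure links (BFS by depth):
  fail(1) 'a': from fail(0)=0 chase 'a': 0 ⇒ 0;  out=∅∪out(0)=∅
  fail(5) 'd': from fail(0)=0 chase 'd': 0 ⇒ 0;  out={1}∪out(0)={1}
  fail(2) 'ab': from fail(1)=0 chase 'b': 0 ⇒ 0;  out=∅∪out(0)=∅
  fail(3) 'abc': from fail(2)=0 chase 'c': 0 ⇒ 0;  out=∅∪out(0)=∅
  fail(4) 'abcb': from fail(3)=0 chase 'b': 0 ⇒ 0;  out={0}∪out(0)={0}

Run:
pos 0 'a': at 1
pos 1 'b': at 2
pos 2 'd': at 5 (fail-walked)  ** P1@[2:2]
pos 3 'd': at 5 (fail-walked)  ** P1@[3:3]
pos 4 'a': at 1 (fail-walked)
pos 5 'b': at 2
pos 6 'c': at 3
pos 7 'b': at 4  ** P0@[4:7]
pos 8 'c': at 0 (fail-walked)
pos 9 'e': at 0
pos 10 'b': at 0
pos 11 'b': at 0
pos 12 'e': at 0
pos 13 'd': at 5  ** P1@[13:13]
pos 14 'e': at 0 (fail-walked)
pos 15 'a': at 1
pos 16 'a': at 1 (fail-walked)
pos 17 'b': at 2
pos 18 'c': at 3
pos 19 'b': at 4  ** P0@[16:19]
pos 20 'c': at 0 (fail-walked)
pos 21 'a': at 1
pos 22 'd': at 5 (fail-walked)  ** P1@[22:22]
pos 23 'd': at 5 (fail-walked)  ** P1@[23:23]
pos 24 'd': at 5 (fail-walked)  ** P1@[24:24]
pos 25 'd': at 5 (fail-walked)  ** P1@[25:25]
pos 26 'b': at 0 (fail-walked)
pos 27 'b': at 0
pos 28 'a': at 1
pos 29 'd': at 5 (fail-walked)  ** P1@[29:29]
pos 30 'a': at 1 (fail-walked)
pos 31 'b': at 2
pos 32 'c': at 3
pos 33 'b': at 4  ** P0@[30:33]
pos 34 'd': at 5 (fail-walked)  ** P1@[34:34]
pos 35 'b': at 0 (fail-walked)
pos 36 'b': at 0
pos 37 'c': at 0
pos 38 'e': at 0
pos 39 'c': at 0
pos 40 'e': at 0
pos 41 'b': at 0
pos 42 'a': at 1
pos 43 'a': at 1 (fail-walked)
pos 44 'a': at 1 (fail-walked)
pos 45 'b': at 2
pos 46 'c': at 3
pos 47 'b': at 4  ** P0@[44:47]
pos 48 'a': at 1 (fail-walked)
pos 49 'a': at 1 (fail-walked)
pos 50 'a': at 1 (fail-walked)
pos 51 'c': at 0 (fail-walked)
pos 52 'b': at 0
pos 53 'c': at 0
pos 54 'd': at 5  ** P1@[54:54]
pos 55 'a': at 1 (fail-walked)
pos 56 'b': at 2
pos 57 'c': at 3
pos 58 'b': at 4  ** P0@[55:58]
pos 59 'e': at 0 (fail-walked)
pos 60 'd': at 5  ** P1@[60:60]
pos 61 'd': at 5 (fail-walked)  ** P1@[61:61]
pos 62 'd': at 5 (fail-walked)  ** P1@[62:62]
pos 63 'a': at 1 (fail-walked)

All matches (sorted): [[2,1],[3,1],[7,0],[13,1],[19,0],[22,1],[23,1],[24,1],[25,1],[29,1],[33,0],[34,1],[47,0],[54,1],[58,0],[60,1],[61,1],[62,1]]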